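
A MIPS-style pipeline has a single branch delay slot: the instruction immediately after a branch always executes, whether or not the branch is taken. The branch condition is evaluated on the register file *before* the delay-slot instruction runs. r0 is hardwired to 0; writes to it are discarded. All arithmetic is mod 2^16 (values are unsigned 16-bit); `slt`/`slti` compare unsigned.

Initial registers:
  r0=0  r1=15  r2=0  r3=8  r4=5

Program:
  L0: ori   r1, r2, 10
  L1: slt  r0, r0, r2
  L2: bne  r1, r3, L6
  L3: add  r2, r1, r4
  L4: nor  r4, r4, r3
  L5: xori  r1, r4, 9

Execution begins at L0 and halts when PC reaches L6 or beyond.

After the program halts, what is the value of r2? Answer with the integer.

[0] ori   r1, r2, 10  →  {r0:0, r1:10, r2:0, r3:8, r4:5}
[1] slt  r0, r0, r2  →  {r0:0, r1:10, r2:0, r3:8, r4:5}
[2] bne  r1, r3, L6  →  {r0:0, r1:10, r2:0, r3:8, r4:5}  ⟨branch taken⟩
[3] add  r2, r1, r4  →  {r0:0, r1:10, r2:15, r3:8, r4:5}

15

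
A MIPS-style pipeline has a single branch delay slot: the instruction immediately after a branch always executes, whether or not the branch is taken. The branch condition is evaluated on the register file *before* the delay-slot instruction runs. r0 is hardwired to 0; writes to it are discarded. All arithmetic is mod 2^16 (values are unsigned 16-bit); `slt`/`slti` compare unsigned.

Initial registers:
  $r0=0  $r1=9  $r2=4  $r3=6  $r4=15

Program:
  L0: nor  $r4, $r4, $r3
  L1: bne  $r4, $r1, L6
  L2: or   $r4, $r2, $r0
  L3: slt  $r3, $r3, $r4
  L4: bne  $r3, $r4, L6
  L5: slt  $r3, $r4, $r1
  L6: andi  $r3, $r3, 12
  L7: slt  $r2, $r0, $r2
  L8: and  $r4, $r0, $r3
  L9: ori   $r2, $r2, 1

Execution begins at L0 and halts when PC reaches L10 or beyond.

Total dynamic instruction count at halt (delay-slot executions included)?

#0 nor  $r4, $r4, $r3 ; 0/9/4/6/65520
#1 bne  $r4, $r1, L6 ; 0/9/4/6/65520 ; →target
#2 or   $r4, $r2, $r0 ; 0/9/4/6/4
#6 andi  $r3, $r3, 12 ; 0/9/4/4/4
#7 slt  $r2, $r0, $r2 ; 0/9/1/4/4
#8 and  $r4, $r0, $r3 ; 0/9/1/4/0
#9 ori   $r2, $r2, 1 ; 0/9/1/4/0

7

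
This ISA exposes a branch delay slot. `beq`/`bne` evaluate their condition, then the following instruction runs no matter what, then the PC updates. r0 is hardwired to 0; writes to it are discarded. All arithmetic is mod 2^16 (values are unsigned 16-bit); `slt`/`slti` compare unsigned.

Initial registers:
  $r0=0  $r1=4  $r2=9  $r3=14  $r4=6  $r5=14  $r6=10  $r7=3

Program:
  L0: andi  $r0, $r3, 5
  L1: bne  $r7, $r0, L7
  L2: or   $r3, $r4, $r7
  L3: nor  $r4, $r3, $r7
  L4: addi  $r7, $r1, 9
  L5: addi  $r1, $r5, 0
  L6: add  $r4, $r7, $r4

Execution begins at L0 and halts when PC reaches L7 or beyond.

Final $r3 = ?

  step pc=0: andi  $r0, $r3, 5  regs=(0,4,9,14,6,14,10,3)
  step pc=1: bne  $r7, $r0, L7  cond=T  regs=(0,4,9,14,6,14,10,3)
  step pc=2: or   $r3, $r4, $r7  regs=(0,4,9,7,6,14,10,3)

7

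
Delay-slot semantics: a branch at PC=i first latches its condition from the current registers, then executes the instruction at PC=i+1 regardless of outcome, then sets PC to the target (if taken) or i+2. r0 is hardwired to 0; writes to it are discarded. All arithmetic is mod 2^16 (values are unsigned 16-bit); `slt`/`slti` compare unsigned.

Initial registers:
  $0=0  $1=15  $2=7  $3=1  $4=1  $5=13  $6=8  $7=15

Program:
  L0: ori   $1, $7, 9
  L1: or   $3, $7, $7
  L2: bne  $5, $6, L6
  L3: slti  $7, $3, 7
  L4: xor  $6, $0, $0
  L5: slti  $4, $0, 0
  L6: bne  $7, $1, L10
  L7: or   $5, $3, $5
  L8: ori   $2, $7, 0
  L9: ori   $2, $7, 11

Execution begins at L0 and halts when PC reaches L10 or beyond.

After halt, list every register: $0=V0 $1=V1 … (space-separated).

$0=0 $1=15 $2=7 $3=15 $4=1 $5=15 $6=8 $7=0

[0] ori   $1, $7, 9  →  {$0:0, $1:15, $2:7, $3:1, $4:1, $5:13, $6:8, $7:15}
[1] or   $3, $7, $7  →  {$0:0, $1:15, $2:7, $3:15, $4:1, $5:13, $6:8, $7:15}
[2] bne  $5, $6, L6  →  {$0:0, $1:15, $2:7, $3:15, $4:1, $5:13, $6:8, $7:15}  ⟨branch taken⟩
[3] slti  $7, $3, 7  →  {$0:0, $1:15, $2:7, $3:15, $4:1, $5:13, $6:8, $7:0}
[6] bne  $7, $1, L10  →  {$0:0, $1:15, $2:7, $3:15, $4:1, $5:13, $6:8, $7:0}  ⟨branch taken⟩
[7] or   $5, $3, $5  →  {$0:0, $1:15, $2:7, $3:15, $4:1, $5:15, $6:8, $7:0}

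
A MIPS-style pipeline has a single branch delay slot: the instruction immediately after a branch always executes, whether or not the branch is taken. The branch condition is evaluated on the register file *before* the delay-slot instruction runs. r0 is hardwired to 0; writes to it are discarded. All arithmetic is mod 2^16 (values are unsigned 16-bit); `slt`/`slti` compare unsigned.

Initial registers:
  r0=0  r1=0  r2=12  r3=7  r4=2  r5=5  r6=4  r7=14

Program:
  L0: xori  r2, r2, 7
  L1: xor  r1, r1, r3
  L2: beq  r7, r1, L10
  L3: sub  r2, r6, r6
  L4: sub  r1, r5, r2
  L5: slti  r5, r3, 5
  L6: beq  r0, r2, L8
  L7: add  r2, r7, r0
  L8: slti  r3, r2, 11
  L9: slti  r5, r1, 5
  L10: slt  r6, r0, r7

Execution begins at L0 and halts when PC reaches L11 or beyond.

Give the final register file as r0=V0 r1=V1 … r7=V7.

#0 xori  r2, r2, 7 ; 0/0/11/7/2/5/4/14
#1 xor  r1, r1, r3 ; 0/7/11/7/2/5/4/14
#2 beq  r7, r1, L10 ; 0/7/11/7/2/5/4/14 ; →fallthru
#3 sub  r2, r6, r6 ; 0/7/0/7/2/5/4/14
#4 sub  r1, r5, r2 ; 0/5/0/7/2/5/4/14
#5 slti  r5, r3, 5 ; 0/5/0/7/2/0/4/14
#6 beq  r0, r2, L8 ; 0/5/0/7/2/0/4/14 ; →target
#7 add  r2, r7, r0 ; 0/5/14/7/2/0/4/14
#8 slti  r3, r2, 11 ; 0/5/14/0/2/0/4/14
#9 slti  r5, r1, 5 ; 0/5/14/0/2/0/4/14
#10 slt  r6, r0, r7 ; 0/5/14/0/2/0/1/14

r0=0 r1=5 r2=14 r3=0 r4=2 r5=0 r6=1 r7=14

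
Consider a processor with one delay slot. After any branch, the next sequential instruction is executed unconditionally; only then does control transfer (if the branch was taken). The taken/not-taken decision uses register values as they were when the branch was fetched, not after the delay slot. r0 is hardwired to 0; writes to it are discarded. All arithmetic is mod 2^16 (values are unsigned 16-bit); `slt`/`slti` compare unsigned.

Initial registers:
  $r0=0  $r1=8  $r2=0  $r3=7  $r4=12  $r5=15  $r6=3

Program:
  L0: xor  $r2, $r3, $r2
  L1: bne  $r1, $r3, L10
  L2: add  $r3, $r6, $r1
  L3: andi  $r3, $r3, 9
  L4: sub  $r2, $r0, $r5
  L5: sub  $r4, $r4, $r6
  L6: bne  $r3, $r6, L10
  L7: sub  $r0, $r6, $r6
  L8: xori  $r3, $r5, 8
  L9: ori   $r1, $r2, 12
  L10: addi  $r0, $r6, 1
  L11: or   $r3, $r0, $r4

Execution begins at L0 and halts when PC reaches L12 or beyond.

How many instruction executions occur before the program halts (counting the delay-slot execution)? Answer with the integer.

5

[0] xor  $r2, $r3, $r2  →  {$r0:0, $r1:8, $r2:7, $r3:7, $r4:12, $r5:15, $r6:3}
[1] bne  $r1, $r3, L10  →  {$r0:0, $r1:8, $r2:7, $r3:7, $r4:12, $r5:15, $r6:3}  ⟨branch taken⟩
[2] add  $r3, $r6, $r1  →  {$r0:0, $r1:8, $r2:7, $r3:11, $r4:12, $r5:15, $r6:3}
[10] addi  $r0, $r6, 1  →  {$r0:0, $r1:8, $r2:7, $r3:11, $r4:12, $r5:15, $r6:3}
[11] or   $r3, $r0, $r4  →  {$r0:0, $r1:8, $r2:7, $r3:12, $r4:12, $r5:15, $r6:3}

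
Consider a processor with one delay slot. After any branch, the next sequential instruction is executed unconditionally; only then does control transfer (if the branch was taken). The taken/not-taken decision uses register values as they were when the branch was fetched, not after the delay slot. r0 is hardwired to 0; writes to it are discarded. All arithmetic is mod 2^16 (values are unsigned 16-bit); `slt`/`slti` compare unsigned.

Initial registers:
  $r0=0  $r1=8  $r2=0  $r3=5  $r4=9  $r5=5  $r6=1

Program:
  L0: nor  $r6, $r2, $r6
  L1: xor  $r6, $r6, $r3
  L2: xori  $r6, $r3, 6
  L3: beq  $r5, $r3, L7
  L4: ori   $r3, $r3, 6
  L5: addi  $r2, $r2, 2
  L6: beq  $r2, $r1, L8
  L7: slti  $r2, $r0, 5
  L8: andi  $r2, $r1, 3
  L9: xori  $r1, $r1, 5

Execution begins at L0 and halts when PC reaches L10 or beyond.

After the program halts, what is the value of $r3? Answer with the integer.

7

  step pc=0: nor  $r6, $r2, $r6  regs=(0,8,0,5,9,5,65534)
  step pc=1: xor  $r6, $r6, $r3  regs=(0,8,0,5,9,5,65531)
  step pc=2: xori  $r6, $r3, 6  regs=(0,8,0,5,9,5,3)
  step pc=3: beq  $r5, $r3, L7  cond=T  regs=(0,8,0,5,9,5,3)
  step pc=4: ori   $r3, $r3, 6  regs=(0,8,0,7,9,5,3)
  step pc=7: slti  $r2, $r0, 5  regs=(0,8,1,7,9,5,3)
  step pc=8: andi  $r2, $r1, 3  regs=(0,8,0,7,9,5,3)
  step pc=9: xori  $r1, $r1, 5  regs=(0,13,0,7,9,5,3)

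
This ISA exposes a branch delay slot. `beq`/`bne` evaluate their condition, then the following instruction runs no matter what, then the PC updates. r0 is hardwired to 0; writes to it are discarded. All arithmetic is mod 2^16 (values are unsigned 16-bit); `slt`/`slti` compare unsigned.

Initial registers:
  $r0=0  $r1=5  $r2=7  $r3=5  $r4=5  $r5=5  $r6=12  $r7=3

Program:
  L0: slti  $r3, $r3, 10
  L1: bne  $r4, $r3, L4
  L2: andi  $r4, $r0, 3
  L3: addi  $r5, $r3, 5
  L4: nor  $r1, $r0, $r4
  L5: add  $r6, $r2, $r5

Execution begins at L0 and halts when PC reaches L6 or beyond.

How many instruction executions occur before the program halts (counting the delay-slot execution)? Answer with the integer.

PC=0  slti  $r3, $r3, 10     | $r0=0 $r1=5 $r2=7 $r3=1 $r4=5 $r5=5 $r6=12 $r7=3
PC=1  bne  $r4, $r3, L4      | $r0=0 $r1=5 $r2=7 $r3=1 $r4=5 $r5=5 $r6=12 $r7=3  [TAKEN]
PC=2  andi  $r4, $r0, 3      | $r0=0 $r1=5 $r2=7 $r3=1 $r4=0 $r5=5 $r6=12 $r7=3
PC=4  nor  $r1, $r0, $r4     | $r0=0 $r1=65535 $r2=7 $r3=1 $r4=0 $r5=5 $r6=12 $r7=3
PC=5  add  $r6, $r2, $r5     | $r0=0 $r1=65535 $r2=7 $r3=1 $r4=0 $r5=5 $r6=12 $r7=3

5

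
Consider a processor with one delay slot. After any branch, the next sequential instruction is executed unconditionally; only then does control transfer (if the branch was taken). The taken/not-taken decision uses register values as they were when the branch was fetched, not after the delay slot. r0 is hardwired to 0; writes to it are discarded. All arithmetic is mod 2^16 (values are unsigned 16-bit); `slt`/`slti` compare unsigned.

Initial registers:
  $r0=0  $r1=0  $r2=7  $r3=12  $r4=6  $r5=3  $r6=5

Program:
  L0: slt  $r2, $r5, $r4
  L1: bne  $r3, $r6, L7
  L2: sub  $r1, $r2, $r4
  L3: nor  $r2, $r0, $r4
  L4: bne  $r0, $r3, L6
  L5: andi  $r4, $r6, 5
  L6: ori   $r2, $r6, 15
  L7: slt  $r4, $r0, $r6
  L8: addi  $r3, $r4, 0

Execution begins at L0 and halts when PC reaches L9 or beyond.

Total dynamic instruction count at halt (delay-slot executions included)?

PC=0  slt  $r2, $r5, $r4     | $r0=0 $r1=0 $r2=1 $r3=12 $r4=6 $r5=3 $r6=5
PC=1  bne  $r3, $r6, L7      | $r0=0 $r1=0 $r2=1 $r3=12 $r4=6 $r5=3 $r6=5  [TAKEN]
PC=2  sub  $r1, $r2, $r4     | $r0=0 $r1=65531 $r2=1 $r3=12 $r4=6 $r5=3 $r6=5
PC=7  slt  $r4, $r0, $r6     | $r0=0 $r1=65531 $r2=1 $r3=12 $r4=1 $r5=3 $r6=5
PC=8  addi  $r3, $r4, 0      | $r0=0 $r1=65531 $r2=1 $r3=1 $r4=1 $r5=3 $r6=5

5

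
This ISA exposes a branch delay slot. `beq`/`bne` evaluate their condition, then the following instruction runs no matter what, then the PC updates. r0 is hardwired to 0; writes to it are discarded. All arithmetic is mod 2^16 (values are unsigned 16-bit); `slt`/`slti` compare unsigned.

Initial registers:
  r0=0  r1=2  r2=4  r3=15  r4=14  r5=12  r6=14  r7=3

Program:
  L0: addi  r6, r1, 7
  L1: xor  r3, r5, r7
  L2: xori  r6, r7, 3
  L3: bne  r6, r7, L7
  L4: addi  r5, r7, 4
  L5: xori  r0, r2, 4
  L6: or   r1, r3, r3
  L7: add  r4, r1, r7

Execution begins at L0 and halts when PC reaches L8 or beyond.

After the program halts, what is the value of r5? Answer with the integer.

7

  step pc=0: addi  r6, r1, 7  regs=(0,2,4,15,14,12,9,3)
  step pc=1: xor  r3, r5, r7  regs=(0,2,4,15,14,12,9,3)
  step pc=2: xori  r6, r7, 3  regs=(0,2,4,15,14,12,0,3)
  step pc=3: bne  r6, r7, L7  cond=T  regs=(0,2,4,15,14,12,0,3)
  step pc=4: addi  r5, r7, 4  regs=(0,2,4,15,14,7,0,3)
  step pc=7: add  r4, r1, r7  regs=(0,2,4,15,5,7,0,3)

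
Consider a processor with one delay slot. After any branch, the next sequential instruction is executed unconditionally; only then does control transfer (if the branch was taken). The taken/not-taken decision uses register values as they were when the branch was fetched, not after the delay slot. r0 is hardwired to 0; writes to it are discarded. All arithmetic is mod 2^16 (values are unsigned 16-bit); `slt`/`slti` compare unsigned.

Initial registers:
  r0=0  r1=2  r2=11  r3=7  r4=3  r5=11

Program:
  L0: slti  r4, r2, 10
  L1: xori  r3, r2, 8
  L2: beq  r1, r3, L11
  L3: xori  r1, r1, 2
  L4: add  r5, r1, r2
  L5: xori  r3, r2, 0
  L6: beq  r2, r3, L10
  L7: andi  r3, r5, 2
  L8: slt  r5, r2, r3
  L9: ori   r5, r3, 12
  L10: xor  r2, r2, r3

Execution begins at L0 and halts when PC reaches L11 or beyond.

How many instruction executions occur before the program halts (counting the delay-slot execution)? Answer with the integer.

  step pc=0: slti  r4, r2, 10  regs=(0,2,11,7,0,11)
  step pc=1: xori  r3, r2, 8  regs=(0,2,11,3,0,11)
  step pc=2: beq  r1, r3, L11  cond=F  regs=(0,2,11,3,0,11)
  step pc=3: xori  r1, r1, 2  regs=(0,0,11,3,0,11)
  step pc=4: add  r5, r1, r2  regs=(0,0,11,3,0,11)
  step pc=5: xori  r3, r2, 0  regs=(0,0,11,11,0,11)
  step pc=6: beq  r2, r3, L10  cond=T  regs=(0,0,11,11,0,11)
  step pc=7: andi  r3, r5, 2  regs=(0,0,11,2,0,11)
  step pc=10: xor  r2, r2, r3  regs=(0,0,9,2,0,11)

9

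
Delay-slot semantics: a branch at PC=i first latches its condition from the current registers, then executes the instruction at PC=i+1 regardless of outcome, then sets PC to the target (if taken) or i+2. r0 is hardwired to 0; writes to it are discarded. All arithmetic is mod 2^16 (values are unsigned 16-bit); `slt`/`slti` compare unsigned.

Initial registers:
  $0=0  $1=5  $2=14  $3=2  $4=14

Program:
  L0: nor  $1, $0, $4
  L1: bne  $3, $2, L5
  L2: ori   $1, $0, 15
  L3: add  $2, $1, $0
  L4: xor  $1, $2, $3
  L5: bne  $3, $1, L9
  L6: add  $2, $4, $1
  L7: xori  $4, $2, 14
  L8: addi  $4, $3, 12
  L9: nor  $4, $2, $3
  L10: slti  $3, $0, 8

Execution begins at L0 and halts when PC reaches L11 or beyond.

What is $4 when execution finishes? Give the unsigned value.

65504

#0 nor  $1, $0, $4 ; 0/65521/14/2/14
#1 bne  $3, $2, L5 ; 0/65521/14/2/14 ; →target
#2 ori   $1, $0, 15 ; 0/15/14/2/14
#5 bne  $3, $1, L9 ; 0/15/14/2/14 ; →target
#6 add  $2, $4, $1 ; 0/15/29/2/14
#9 nor  $4, $2, $3 ; 0/15/29/2/65504
#10 slti  $3, $0, 8 ; 0/15/29/1/65504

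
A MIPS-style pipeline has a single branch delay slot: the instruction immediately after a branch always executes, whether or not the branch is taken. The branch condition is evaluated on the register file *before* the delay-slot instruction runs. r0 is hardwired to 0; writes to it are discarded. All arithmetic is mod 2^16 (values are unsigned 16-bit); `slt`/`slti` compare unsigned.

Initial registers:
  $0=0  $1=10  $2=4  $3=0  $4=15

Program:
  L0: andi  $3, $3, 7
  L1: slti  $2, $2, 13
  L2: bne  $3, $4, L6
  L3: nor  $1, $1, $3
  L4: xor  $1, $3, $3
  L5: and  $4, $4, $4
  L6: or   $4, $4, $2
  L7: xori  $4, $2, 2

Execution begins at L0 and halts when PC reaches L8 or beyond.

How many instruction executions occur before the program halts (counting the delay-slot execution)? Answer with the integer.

[0] andi  $3, $3, 7  →  {$0:0, $1:10, $2:4, $3:0, $4:15}
[1] slti  $2, $2, 13  →  {$0:0, $1:10, $2:1, $3:0, $4:15}
[2] bne  $3, $4, L6  →  {$0:0, $1:10, $2:1, $3:0, $4:15}  ⟨branch taken⟩
[3] nor  $1, $1, $3  →  {$0:0, $1:65525, $2:1, $3:0, $4:15}
[6] or   $4, $4, $2  →  {$0:0, $1:65525, $2:1, $3:0, $4:15}
[7] xori  $4, $2, 2  →  {$0:0, $1:65525, $2:1, $3:0, $4:3}

6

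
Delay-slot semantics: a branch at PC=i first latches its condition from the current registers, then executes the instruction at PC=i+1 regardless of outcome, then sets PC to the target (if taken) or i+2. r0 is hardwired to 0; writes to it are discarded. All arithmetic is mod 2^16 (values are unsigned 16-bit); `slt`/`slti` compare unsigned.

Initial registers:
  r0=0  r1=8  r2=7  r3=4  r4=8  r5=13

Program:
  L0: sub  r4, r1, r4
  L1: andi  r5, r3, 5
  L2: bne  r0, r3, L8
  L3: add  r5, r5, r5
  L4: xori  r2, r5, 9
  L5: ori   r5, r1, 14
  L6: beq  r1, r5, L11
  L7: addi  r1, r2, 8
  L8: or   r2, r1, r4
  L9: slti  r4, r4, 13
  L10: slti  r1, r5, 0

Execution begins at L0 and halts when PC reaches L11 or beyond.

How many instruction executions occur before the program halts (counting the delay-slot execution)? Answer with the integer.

PC=0  sub  r4, r1, r4        | r0=0 r1=8 r2=7 r3=4 r4=0 r5=13
PC=1  andi  r5, r3, 5        | r0=0 r1=8 r2=7 r3=4 r4=0 r5=4
PC=2  bne  r0, r3, L8        | r0=0 r1=8 r2=7 r3=4 r4=0 r5=4  [TAKEN]
PC=3  add  r5, r5, r5        | r0=0 r1=8 r2=7 r3=4 r4=0 r5=8
PC=8  or   r2, r1, r4        | r0=0 r1=8 r2=8 r3=4 r4=0 r5=8
PC=9  slti  r4, r4, 13       | r0=0 r1=8 r2=8 r3=4 r4=1 r5=8
PC=10 slti  r1, r5, 0        | r0=0 r1=0 r2=8 r3=4 r4=1 r5=8

7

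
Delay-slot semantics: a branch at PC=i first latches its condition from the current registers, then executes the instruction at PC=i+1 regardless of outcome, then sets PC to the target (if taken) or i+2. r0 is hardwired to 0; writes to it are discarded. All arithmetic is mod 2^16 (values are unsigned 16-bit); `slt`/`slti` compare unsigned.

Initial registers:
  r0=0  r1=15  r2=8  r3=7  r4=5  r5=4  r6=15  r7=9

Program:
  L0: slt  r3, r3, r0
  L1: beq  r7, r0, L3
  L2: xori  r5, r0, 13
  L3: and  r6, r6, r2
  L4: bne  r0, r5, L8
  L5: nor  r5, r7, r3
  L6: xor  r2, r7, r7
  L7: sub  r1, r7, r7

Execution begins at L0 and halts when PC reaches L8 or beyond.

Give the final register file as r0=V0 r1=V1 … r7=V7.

[0] slt  r3, r3, r0  →  {r0:0, r1:15, r2:8, r3:0, r4:5, r5:4, r6:15, r7:9}
[1] beq  r7, r0, L3  →  {r0:0, r1:15, r2:8, r3:0, r4:5, r5:4, r6:15, r7:9}  ⟨branch fallthrough⟩
[2] xori  r5, r0, 13  →  {r0:0, r1:15, r2:8, r3:0, r4:5, r5:13, r6:15, r7:9}
[3] and  r6, r6, r2  →  {r0:0, r1:15, r2:8, r3:0, r4:5, r5:13, r6:8, r7:9}
[4] bne  r0, r5, L8  →  {r0:0, r1:15, r2:8, r3:0, r4:5, r5:13, r6:8, r7:9}  ⟨branch taken⟩
[5] nor  r5, r7, r3  →  {r0:0, r1:15, r2:8, r3:0, r4:5, r5:65526, r6:8, r7:9}

r0=0 r1=15 r2=8 r3=0 r4=5 r5=65526 r6=8 r7=9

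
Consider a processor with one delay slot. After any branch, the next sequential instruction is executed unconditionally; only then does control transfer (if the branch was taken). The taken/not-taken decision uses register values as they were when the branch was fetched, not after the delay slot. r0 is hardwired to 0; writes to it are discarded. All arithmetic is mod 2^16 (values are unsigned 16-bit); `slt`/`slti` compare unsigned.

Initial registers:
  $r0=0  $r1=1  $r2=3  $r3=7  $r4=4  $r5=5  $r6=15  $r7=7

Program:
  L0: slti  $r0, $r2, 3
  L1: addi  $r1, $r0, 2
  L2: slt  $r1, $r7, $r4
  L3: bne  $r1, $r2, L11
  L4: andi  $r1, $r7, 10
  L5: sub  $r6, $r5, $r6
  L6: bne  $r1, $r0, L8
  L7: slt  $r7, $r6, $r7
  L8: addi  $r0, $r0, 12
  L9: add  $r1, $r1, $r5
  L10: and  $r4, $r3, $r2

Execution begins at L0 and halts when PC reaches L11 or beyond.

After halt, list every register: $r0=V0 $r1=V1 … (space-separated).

$r0=0 $r1=2 $r2=3 $r3=7 $r4=4 $r5=5 $r6=15 $r7=7

[0] slti  $r0, $r2, 3  →  {$r0:0, $r1:1, $r2:3, $r3:7, $r4:4, $r5:5, $r6:15, $r7:7}
[1] addi  $r1, $r0, 2  →  {$r0:0, $r1:2, $r2:3, $r3:7, $r4:4, $r5:5, $r6:15, $r7:7}
[2] slt  $r1, $r7, $r4  →  {$r0:0, $r1:0, $r2:3, $r3:7, $r4:4, $r5:5, $r6:15, $r7:7}
[3] bne  $r1, $r2, L11  →  {$r0:0, $r1:0, $r2:3, $r3:7, $r4:4, $r5:5, $r6:15, $r7:7}  ⟨branch taken⟩
[4] andi  $r1, $r7, 10  →  {$r0:0, $r1:2, $r2:3, $r3:7, $r4:4, $r5:5, $r6:15, $r7:7}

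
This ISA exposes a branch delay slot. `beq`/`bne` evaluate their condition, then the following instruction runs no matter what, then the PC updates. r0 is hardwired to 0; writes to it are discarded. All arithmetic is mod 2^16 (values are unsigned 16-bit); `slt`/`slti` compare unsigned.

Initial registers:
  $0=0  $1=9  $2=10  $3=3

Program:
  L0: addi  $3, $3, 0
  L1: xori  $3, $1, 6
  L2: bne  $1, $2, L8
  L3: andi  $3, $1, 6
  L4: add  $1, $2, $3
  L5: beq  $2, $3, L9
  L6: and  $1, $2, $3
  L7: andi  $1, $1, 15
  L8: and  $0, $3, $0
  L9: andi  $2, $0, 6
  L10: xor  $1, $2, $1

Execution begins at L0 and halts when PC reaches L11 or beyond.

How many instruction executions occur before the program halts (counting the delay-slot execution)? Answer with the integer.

7

  step pc=0: addi  $3, $3, 0  regs=(0,9,10,3)
  step pc=1: xori  $3, $1, 6  regs=(0,9,10,15)
  step pc=2: bne  $1, $2, L8  cond=T  regs=(0,9,10,15)
  step pc=3: andi  $3, $1, 6  regs=(0,9,10,0)
  step pc=8: and  $0, $3, $0  regs=(0,9,10,0)
  step pc=9: andi  $2, $0, 6  regs=(0,9,0,0)
  step pc=10: xor  $1, $2, $1  regs=(0,9,0,0)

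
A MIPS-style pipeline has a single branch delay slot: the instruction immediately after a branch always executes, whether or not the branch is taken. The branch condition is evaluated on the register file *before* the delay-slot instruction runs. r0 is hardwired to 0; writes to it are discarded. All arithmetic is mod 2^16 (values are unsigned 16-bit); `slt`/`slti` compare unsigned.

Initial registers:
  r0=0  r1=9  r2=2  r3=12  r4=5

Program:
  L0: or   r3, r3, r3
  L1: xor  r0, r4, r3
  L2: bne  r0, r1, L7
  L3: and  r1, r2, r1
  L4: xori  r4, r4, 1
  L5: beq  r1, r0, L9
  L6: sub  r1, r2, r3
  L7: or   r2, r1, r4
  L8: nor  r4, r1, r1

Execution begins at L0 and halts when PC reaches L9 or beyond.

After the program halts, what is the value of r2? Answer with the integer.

5

[0] or   r3, r3, r3  →  {r0:0, r1:9, r2:2, r3:12, r4:5}
[1] xor  r0, r4, r3  →  {r0:0, r1:9, r2:2, r3:12, r4:5}
[2] bne  r0, r1, L7  →  {r0:0, r1:9, r2:2, r3:12, r4:5}  ⟨branch taken⟩
[3] and  r1, r2, r1  →  {r0:0, r1:0, r2:2, r3:12, r4:5}
[7] or   r2, r1, r4  →  {r0:0, r1:0, r2:5, r3:12, r4:5}
[8] nor  r4, r1, r1  →  {r0:0, r1:0, r2:5, r3:12, r4:65535}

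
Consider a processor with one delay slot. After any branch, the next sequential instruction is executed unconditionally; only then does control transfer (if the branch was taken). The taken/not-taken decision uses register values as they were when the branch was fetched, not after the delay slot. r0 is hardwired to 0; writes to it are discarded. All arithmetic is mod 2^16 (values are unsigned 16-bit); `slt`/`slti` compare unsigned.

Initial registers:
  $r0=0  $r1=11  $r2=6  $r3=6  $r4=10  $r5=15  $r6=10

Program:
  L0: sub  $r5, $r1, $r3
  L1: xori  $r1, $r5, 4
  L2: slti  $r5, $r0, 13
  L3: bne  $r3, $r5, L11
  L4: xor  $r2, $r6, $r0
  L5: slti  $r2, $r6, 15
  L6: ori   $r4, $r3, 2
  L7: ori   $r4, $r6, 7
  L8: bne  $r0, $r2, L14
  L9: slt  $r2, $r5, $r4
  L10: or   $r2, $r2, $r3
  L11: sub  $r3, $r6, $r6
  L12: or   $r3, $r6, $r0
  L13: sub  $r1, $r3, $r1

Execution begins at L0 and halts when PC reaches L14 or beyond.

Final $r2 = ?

#0 sub  $r5, $r1, $r3 ; 0/11/6/6/10/5/10
#1 xori  $r1, $r5, 4 ; 0/1/6/6/10/5/10
#2 slti  $r5, $r0, 13 ; 0/1/6/6/10/1/10
#3 bne  $r3, $r5, L11 ; 0/1/6/6/10/1/10 ; →target
#4 xor  $r2, $r6, $r0 ; 0/1/10/6/10/1/10
#11 sub  $r3, $r6, $r6 ; 0/1/10/0/10/1/10
#12 or   $r3, $r6, $r0 ; 0/1/10/10/10/1/10
#13 sub  $r1, $r3, $r1 ; 0/9/10/10/10/1/10

10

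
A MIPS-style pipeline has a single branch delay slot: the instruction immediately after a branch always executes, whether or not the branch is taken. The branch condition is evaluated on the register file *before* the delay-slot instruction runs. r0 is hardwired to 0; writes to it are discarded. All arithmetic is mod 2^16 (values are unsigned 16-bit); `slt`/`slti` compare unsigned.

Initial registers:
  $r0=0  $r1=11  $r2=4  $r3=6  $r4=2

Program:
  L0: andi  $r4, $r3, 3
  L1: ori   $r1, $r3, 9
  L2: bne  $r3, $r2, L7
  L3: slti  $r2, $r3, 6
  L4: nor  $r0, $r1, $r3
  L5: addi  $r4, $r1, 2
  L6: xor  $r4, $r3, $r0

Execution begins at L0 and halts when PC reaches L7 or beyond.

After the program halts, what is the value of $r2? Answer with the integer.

#0 andi  $r4, $r3, 3 ; 0/11/4/6/2
#1 ori   $r1, $r3, 9 ; 0/15/4/6/2
#2 bne  $r3, $r2, L7 ; 0/15/4/6/2 ; →target
#3 slti  $r2, $r3, 6 ; 0/15/0/6/2

0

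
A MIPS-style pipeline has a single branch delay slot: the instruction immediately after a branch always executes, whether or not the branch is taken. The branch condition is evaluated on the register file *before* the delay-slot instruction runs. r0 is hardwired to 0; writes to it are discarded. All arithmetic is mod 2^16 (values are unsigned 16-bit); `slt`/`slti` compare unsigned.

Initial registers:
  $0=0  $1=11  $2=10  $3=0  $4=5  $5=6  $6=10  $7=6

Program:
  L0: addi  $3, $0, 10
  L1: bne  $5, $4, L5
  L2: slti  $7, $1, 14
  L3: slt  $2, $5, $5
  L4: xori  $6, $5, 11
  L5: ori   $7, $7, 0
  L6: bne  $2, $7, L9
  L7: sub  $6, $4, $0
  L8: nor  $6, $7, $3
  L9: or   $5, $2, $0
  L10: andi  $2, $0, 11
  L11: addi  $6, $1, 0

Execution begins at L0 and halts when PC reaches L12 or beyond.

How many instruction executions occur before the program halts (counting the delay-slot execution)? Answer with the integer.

  step pc=0: addi  $3, $0, 10  regs=(0,11,10,10,5,6,10,6)
  step pc=1: bne  $5, $4, L5  cond=T  regs=(0,11,10,10,5,6,10,6)
  step pc=2: slti  $7, $1, 14  regs=(0,11,10,10,5,6,10,1)
  step pc=5: ori   $7, $7, 0  regs=(0,11,10,10,5,6,10,1)
  step pc=6: bne  $2, $7, L9  cond=T  regs=(0,11,10,10,5,6,10,1)
  step pc=7: sub  $6, $4, $0  regs=(0,11,10,10,5,6,5,1)
  step pc=9: or   $5, $2, $0  regs=(0,11,10,10,5,10,5,1)
  step pc=10: andi  $2, $0, 11  regs=(0,11,0,10,5,10,5,1)
  step pc=11: addi  $6, $1, 0  regs=(0,11,0,10,5,10,11,1)

9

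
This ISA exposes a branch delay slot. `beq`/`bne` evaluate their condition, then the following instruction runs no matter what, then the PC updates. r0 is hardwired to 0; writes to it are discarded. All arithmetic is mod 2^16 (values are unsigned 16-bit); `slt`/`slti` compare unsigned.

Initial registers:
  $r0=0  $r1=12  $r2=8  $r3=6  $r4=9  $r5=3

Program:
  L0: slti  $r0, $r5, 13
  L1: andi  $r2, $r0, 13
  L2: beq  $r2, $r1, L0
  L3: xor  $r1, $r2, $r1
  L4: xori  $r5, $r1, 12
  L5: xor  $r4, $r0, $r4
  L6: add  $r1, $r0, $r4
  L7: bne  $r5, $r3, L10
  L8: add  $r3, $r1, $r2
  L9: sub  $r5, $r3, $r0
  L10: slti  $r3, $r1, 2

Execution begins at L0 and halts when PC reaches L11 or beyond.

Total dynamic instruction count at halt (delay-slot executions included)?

#0 slti  $r0, $r5, 13 ; 0/12/8/6/9/3
#1 andi  $r2, $r0, 13 ; 0/12/0/6/9/3
#2 beq  $r2, $r1, L0 ; 0/12/0/6/9/3 ; →fallthru
#3 xor  $r1, $r2, $r1 ; 0/12/0/6/9/3
#4 xori  $r5, $r1, 12 ; 0/12/0/6/9/0
#5 xor  $r4, $r0, $r4 ; 0/12/0/6/9/0
#6 add  $r1, $r0, $r4 ; 0/9/0/6/9/0
#7 bne  $r5, $r3, L10 ; 0/9/0/6/9/0 ; →target
#8 add  $r3, $r1, $r2 ; 0/9/0/9/9/0
#10 slti  $r3, $r1, 2 ; 0/9/0/0/9/0

10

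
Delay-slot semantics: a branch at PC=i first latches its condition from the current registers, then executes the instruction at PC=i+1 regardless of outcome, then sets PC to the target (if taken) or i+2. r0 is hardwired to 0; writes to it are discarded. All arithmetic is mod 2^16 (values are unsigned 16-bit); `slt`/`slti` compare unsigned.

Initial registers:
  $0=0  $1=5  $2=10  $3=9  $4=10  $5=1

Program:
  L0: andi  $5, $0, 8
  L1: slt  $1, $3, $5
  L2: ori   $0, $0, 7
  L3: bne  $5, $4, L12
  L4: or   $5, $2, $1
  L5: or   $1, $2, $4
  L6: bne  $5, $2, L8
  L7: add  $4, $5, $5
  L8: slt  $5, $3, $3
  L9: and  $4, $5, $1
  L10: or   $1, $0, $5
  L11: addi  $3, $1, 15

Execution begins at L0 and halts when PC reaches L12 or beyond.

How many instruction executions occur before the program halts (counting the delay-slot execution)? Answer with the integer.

5

PC=0  andi  $5, $0, 8        | $0=0 $1=5 $2=10 $3=9 $4=10 $5=0
PC=1  slt  $1, $3, $5        | $0=0 $1=0 $2=10 $3=9 $4=10 $5=0
PC=2  ori   $0, $0, 7        | $0=0 $1=0 $2=10 $3=9 $4=10 $5=0
PC=3  bne  $5, $4, L12       | $0=0 $1=0 $2=10 $3=9 $4=10 $5=0  [TAKEN]
PC=4  or   $5, $2, $1        | $0=0 $1=0 $2=10 $3=9 $4=10 $5=10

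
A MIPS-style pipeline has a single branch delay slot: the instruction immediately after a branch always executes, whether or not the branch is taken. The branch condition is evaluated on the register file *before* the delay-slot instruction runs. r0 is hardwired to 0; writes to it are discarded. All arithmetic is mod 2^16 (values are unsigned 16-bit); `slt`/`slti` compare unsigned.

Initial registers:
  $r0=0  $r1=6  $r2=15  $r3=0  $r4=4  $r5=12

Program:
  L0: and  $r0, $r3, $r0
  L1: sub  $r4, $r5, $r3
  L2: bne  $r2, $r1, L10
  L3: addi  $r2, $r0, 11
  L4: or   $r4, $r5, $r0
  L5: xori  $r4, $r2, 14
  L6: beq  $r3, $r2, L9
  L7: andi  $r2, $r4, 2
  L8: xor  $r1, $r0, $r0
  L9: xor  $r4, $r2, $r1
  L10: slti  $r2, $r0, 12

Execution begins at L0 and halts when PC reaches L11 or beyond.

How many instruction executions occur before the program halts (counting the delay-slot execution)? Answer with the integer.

5

[0] and  $r0, $r3, $r0  →  {$r0:0, $r1:6, $r2:15, $r3:0, $r4:4, $r5:12}
[1] sub  $r4, $r5, $r3  →  {$r0:0, $r1:6, $r2:15, $r3:0, $r4:12, $r5:12}
[2] bne  $r2, $r1, L10  →  {$r0:0, $r1:6, $r2:15, $r3:0, $r4:12, $r5:12}  ⟨branch taken⟩
[3] addi  $r2, $r0, 11  →  {$r0:0, $r1:6, $r2:11, $r3:0, $r4:12, $r5:12}
[10] slti  $r2, $r0, 12  →  {$r0:0, $r1:6, $r2:1, $r3:0, $r4:12, $r5:12}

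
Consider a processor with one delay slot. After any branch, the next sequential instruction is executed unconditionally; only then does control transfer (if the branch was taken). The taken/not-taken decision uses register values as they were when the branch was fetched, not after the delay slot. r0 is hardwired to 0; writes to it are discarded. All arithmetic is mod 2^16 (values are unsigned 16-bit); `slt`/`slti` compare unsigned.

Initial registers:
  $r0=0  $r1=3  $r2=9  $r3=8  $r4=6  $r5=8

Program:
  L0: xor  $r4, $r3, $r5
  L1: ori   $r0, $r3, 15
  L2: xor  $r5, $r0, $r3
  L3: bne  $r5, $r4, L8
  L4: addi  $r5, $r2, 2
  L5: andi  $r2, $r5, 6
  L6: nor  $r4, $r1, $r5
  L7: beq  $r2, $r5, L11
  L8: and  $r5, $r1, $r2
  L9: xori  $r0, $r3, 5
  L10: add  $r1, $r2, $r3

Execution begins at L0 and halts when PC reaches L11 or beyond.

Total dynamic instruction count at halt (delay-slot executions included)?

8

#0 xor  $r4, $r3, $r5 ; 0/3/9/8/0/8
#1 ori   $r0, $r3, 15 ; 0/3/9/8/0/8
#2 xor  $r5, $r0, $r3 ; 0/3/9/8/0/8
#3 bne  $r5, $r4, L8 ; 0/3/9/8/0/8 ; →target
#4 addi  $r5, $r2, 2 ; 0/3/9/8/0/11
#8 and  $r5, $r1, $r2 ; 0/3/9/8/0/1
#9 xori  $r0, $r3, 5 ; 0/3/9/8/0/1
#10 add  $r1, $r2, $r3 ; 0/17/9/8/0/1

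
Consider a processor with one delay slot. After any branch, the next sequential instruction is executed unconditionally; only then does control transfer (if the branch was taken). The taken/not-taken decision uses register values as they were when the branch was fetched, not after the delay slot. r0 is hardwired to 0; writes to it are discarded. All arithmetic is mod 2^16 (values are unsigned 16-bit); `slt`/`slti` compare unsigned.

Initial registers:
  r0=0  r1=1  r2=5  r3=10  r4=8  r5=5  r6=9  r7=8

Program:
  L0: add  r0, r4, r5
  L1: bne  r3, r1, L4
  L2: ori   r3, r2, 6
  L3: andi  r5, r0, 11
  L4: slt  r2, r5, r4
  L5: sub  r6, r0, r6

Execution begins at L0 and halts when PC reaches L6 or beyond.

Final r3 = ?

#0 add  r0, r4, r5 ; 0/1/5/10/8/5/9/8
#1 bne  r3, r1, L4 ; 0/1/5/10/8/5/9/8 ; →target
#2 ori   r3, r2, 6 ; 0/1/5/7/8/5/9/8
#4 slt  r2, r5, r4 ; 0/1/1/7/8/5/9/8
#5 sub  r6, r0, r6 ; 0/1/1/7/8/5/65527/8

7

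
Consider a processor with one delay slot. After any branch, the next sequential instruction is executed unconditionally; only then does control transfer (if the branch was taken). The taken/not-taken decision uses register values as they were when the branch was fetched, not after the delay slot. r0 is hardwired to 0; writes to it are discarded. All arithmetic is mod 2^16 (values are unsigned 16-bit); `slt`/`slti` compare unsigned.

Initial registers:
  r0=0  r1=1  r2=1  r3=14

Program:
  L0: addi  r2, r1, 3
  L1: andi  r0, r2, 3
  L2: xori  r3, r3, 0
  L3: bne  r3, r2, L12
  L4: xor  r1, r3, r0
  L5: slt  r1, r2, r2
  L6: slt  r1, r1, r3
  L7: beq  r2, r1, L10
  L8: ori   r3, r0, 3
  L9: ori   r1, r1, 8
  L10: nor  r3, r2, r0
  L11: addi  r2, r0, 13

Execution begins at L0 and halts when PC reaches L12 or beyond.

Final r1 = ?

#0 addi  r2, r1, 3 ; 0/1/4/14
#1 andi  r0, r2, 3 ; 0/1/4/14
#2 xori  r3, r3, 0 ; 0/1/4/14
#3 bne  r3, r2, L12 ; 0/1/4/14 ; →target
#4 xor  r1, r3, r0 ; 0/14/4/14

14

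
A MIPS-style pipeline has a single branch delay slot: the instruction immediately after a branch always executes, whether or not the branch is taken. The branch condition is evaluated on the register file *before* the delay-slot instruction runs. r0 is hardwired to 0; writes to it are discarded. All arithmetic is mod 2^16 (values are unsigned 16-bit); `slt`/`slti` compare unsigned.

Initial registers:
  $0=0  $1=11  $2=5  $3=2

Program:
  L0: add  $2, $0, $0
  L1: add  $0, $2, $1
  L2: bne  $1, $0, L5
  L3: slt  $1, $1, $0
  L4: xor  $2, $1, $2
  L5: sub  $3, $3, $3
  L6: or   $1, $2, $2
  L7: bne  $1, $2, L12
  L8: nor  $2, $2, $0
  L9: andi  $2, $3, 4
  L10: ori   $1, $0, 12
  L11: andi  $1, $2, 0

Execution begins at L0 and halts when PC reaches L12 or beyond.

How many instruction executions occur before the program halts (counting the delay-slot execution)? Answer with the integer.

#0 add  $2, $0, $0 ; 0/11/0/2
#1 add  $0, $2, $1 ; 0/11/0/2
#2 bne  $1, $0, L5 ; 0/11/0/2 ; →target
#3 slt  $1, $1, $0 ; 0/0/0/2
#5 sub  $3, $3, $3 ; 0/0/0/0
#6 or   $1, $2, $2 ; 0/0/0/0
#7 bne  $1, $2, L12 ; 0/0/0/0 ; →fallthru
#8 nor  $2, $2, $0 ; 0/0/65535/0
#9 andi  $2, $3, 4 ; 0/0/0/0
#10 ori   $1, $0, 12 ; 0/12/0/0
#11 andi  $1, $2, 0 ; 0/0/0/0

11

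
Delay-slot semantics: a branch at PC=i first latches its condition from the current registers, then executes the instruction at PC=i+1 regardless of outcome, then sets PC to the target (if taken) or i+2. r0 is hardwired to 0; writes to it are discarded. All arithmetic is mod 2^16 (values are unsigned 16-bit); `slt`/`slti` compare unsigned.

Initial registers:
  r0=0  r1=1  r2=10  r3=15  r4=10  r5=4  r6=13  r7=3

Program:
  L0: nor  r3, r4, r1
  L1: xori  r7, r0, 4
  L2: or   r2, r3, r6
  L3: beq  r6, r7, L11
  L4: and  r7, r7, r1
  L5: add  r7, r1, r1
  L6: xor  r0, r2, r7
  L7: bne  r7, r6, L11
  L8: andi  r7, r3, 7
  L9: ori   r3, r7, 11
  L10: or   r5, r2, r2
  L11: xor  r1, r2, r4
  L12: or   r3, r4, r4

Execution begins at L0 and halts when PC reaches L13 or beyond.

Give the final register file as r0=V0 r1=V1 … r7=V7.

r0=0 r1=65527 r2=65533 r3=10 r4=10 r5=4 r6=13 r7=4

[0] nor  r3, r4, r1  →  {r0:0, r1:1, r2:10, r3:65524, r4:10, r5:4, r6:13, r7:3}
[1] xori  r7, r0, 4  →  {r0:0, r1:1, r2:10, r3:65524, r4:10, r5:4, r6:13, r7:4}
[2] or   r2, r3, r6  →  {r0:0, r1:1, r2:65533, r3:65524, r4:10, r5:4, r6:13, r7:4}
[3] beq  r6, r7, L11  →  {r0:0, r1:1, r2:65533, r3:65524, r4:10, r5:4, r6:13, r7:4}  ⟨branch fallthrough⟩
[4] and  r7, r7, r1  →  {r0:0, r1:1, r2:65533, r3:65524, r4:10, r5:4, r6:13, r7:0}
[5] add  r7, r1, r1  →  {r0:0, r1:1, r2:65533, r3:65524, r4:10, r5:4, r6:13, r7:2}
[6] xor  r0, r2, r7  →  {r0:0, r1:1, r2:65533, r3:65524, r4:10, r5:4, r6:13, r7:2}
[7] bne  r7, r6, L11  →  {r0:0, r1:1, r2:65533, r3:65524, r4:10, r5:4, r6:13, r7:2}  ⟨branch taken⟩
[8] andi  r7, r3, 7  →  {r0:0, r1:1, r2:65533, r3:65524, r4:10, r5:4, r6:13, r7:4}
[11] xor  r1, r2, r4  →  {r0:0, r1:65527, r2:65533, r3:65524, r4:10, r5:4, r6:13, r7:4}
[12] or   r3, r4, r4  →  {r0:0, r1:65527, r2:65533, r3:10, r4:10, r5:4, r6:13, r7:4}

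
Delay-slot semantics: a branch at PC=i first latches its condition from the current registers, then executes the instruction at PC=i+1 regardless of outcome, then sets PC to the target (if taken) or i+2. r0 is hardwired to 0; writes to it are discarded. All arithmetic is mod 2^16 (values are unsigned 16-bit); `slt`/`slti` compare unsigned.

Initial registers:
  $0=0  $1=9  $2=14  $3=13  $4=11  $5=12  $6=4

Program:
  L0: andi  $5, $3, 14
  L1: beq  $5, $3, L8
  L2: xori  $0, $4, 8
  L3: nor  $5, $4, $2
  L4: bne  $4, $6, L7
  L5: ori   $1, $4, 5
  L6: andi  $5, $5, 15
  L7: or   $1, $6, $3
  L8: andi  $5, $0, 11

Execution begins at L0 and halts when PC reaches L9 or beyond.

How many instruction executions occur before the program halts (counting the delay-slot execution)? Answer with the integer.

8

[0] andi  $5, $3, 14  →  {$0:0, $1:9, $2:14, $3:13, $4:11, $5:12, $6:4}
[1] beq  $5, $3, L8  →  {$0:0, $1:9, $2:14, $3:13, $4:11, $5:12, $6:4}  ⟨branch fallthrough⟩
[2] xori  $0, $4, 8  →  {$0:0, $1:9, $2:14, $3:13, $4:11, $5:12, $6:4}
[3] nor  $5, $4, $2  →  {$0:0, $1:9, $2:14, $3:13, $4:11, $5:65520, $6:4}
[4] bne  $4, $6, L7  →  {$0:0, $1:9, $2:14, $3:13, $4:11, $5:65520, $6:4}  ⟨branch taken⟩
[5] ori   $1, $4, 5  →  {$0:0, $1:15, $2:14, $3:13, $4:11, $5:65520, $6:4}
[7] or   $1, $6, $3  →  {$0:0, $1:13, $2:14, $3:13, $4:11, $5:65520, $6:4}
[8] andi  $5, $0, 11  →  {$0:0, $1:13, $2:14, $3:13, $4:11, $5:0, $6:4}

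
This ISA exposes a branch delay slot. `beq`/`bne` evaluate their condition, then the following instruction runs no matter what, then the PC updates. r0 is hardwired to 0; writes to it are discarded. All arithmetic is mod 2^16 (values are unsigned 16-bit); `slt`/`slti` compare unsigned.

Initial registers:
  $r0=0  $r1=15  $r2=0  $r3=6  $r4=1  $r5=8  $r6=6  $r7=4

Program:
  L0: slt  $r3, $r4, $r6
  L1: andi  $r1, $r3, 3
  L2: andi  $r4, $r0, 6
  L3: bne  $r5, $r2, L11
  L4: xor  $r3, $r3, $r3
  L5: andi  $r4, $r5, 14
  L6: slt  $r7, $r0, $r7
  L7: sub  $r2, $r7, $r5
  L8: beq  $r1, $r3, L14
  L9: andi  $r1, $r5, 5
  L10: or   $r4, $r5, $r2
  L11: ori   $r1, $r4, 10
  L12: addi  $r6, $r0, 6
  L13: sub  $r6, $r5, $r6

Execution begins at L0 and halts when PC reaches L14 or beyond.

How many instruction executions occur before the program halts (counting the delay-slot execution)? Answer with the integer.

8

#0 slt  $r3, $r4, $r6 ; 0/15/0/1/1/8/6/4
#1 andi  $r1, $r3, 3 ; 0/1/0/1/1/8/6/4
#2 andi  $r4, $r0, 6 ; 0/1/0/1/0/8/6/4
#3 bne  $r5, $r2, L11 ; 0/1/0/1/0/8/6/4 ; →target
#4 xor  $r3, $r3, $r3 ; 0/1/0/0/0/8/6/4
#11 ori   $r1, $r4, 10 ; 0/10/0/0/0/8/6/4
#12 addi  $r6, $r0, 6 ; 0/10/0/0/0/8/6/4
#13 sub  $r6, $r5, $r6 ; 0/10/0/0/0/8/2/4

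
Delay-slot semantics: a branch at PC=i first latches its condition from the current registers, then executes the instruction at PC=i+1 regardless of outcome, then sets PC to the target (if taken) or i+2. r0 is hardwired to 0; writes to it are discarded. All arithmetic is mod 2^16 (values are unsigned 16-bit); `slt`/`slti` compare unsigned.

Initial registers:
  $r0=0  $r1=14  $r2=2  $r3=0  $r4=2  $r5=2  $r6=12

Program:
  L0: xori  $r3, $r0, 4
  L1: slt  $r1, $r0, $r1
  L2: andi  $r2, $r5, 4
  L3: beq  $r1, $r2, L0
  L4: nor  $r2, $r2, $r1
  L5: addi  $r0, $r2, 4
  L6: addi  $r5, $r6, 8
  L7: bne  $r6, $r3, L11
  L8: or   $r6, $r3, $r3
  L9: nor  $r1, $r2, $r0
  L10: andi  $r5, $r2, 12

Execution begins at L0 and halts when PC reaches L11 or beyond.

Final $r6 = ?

4

PC=0  xori  $r3, $r0, 4      | $r0=0 $r1=14 $r2=2 $r3=4 $r4=2 $r5=2 $r6=12
PC=1  slt  $r1, $r0, $r1     | $r0=0 $r1=1 $r2=2 $r3=4 $r4=2 $r5=2 $r6=12
PC=2  andi  $r2, $r5, 4      | $r0=0 $r1=1 $r2=0 $r3=4 $r4=2 $r5=2 $r6=12
PC=3  beq  $r1, $r2, L0      | $r0=0 $r1=1 $r2=0 $r3=4 $r4=2 $r5=2 $r6=12  [not taken]
PC=4  nor  $r2, $r2, $r1     | $r0=0 $r1=1 $r2=65534 $r3=4 $r4=2 $r5=2 $r6=12
PC=5  addi  $r0, $r2, 4      | $r0=0 $r1=1 $r2=65534 $r3=4 $r4=2 $r5=2 $r6=12
PC=6  addi  $r5, $r6, 8      | $r0=0 $r1=1 $r2=65534 $r3=4 $r4=2 $r5=20 $r6=12
PC=7  bne  $r6, $r3, L11     | $r0=0 $r1=1 $r2=65534 $r3=4 $r4=2 $r5=20 $r6=12  [TAKEN]
PC=8  or   $r6, $r3, $r3     | $r0=0 $r1=1 $r2=65534 $r3=4 $r4=2 $r5=20 $r6=4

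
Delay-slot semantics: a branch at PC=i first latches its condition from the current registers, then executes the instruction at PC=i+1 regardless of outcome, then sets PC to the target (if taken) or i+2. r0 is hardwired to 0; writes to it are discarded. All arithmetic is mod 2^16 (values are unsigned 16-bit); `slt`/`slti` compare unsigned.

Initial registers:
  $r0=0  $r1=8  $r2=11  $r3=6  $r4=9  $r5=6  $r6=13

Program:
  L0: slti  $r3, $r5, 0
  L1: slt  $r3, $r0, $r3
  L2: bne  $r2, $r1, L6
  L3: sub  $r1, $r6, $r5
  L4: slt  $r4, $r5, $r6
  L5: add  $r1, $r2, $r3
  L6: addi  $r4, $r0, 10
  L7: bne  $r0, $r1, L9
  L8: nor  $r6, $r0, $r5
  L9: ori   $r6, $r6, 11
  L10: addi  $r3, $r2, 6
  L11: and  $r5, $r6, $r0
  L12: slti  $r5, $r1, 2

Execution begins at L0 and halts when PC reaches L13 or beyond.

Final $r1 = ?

7

  step pc=0: slti  $r3, $r5, 0  regs=(0,8,11,0,9,6,13)
  step pc=1: slt  $r3, $r0, $r3  regs=(0,8,11,0,9,6,13)
  step pc=2: bne  $r2, $r1, L6  cond=T  regs=(0,8,11,0,9,6,13)
  step pc=3: sub  $r1, $r6, $r5  regs=(0,7,11,0,9,6,13)
  step pc=6: addi  $r4, $r0, 10  regs=(0,7,11,0,10,6,13)
  step pc=7: bne  $r0, $r1, L9  cond=T  regs=(0,7,11,0,10,6,13)
  step pc=8: nor  $r6, $r0, $r5  regs=(0,7,11,0,10,6,65529)
  step pc=9: ori   $r6, $r6, 11  regs=(0,7,11,0,10,6,65531)
  step pc=10: addi  $r3, $r2, 6  regs=(0,7,11,17,10,6,65531)
  step pc=11: and  $r5, $r6, $r0  regs=(0,7,11,17,10,0,65531)
  step pc=12: slti  $r5, $r1, 2  regs=(0,7,11,17,10,0,65531)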